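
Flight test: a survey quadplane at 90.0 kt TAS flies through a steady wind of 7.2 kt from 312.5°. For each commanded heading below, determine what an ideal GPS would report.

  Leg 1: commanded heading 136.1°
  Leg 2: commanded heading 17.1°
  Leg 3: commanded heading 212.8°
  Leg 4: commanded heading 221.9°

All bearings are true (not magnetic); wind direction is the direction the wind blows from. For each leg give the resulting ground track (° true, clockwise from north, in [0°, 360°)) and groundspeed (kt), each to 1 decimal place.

Leg 1: track=135.8°, groundspeed=97.2 kt
Leg 2: track=21.4°, groundspeed=87.2 kt
Leg 3: track=208.4°, groundspeed=91.5 kt
Leg 4: track=217.3°, groundspeed=90.4 kt

Leg 1: heading 136.1°; drift -0.3° → track 135.8°, groundspeed 97.2 kt
Leg 2: heading 17.1°; drift +4.3° → track 21.4°, groundspeed 87.2 kt
Leg 3: heading 212.8°; drift -4.4° → track 208.4°, groundspeed 91.5 kt
Leg 4: heading 221.9°; drift -4.6° → track 217.3°, groundspeed 90.4 kt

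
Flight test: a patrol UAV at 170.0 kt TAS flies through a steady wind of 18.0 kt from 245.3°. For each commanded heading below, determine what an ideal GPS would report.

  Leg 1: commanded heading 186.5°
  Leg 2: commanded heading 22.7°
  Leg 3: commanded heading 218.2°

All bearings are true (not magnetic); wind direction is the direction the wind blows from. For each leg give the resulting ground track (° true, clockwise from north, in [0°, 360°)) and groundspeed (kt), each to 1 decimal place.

Leg 1: track=181.0°, groundspeed=161.4 kt
Leg 2: track=26.5°, groundspeed=183.7 kt
Leg 3: track=215.2°, groundspeed=154.2 kt

Leg 1: heading 186.5°; drift -5.5° → track 181.0°, groundspeed 161.4 kt
Leg 2: heading 22.7°; drift +3.8° → track 26.5°, groundspeed 183.7 kt
Leg 3: heading 218.2°; drift -3.0° → track 215.2°, groundspeed 154.2 kt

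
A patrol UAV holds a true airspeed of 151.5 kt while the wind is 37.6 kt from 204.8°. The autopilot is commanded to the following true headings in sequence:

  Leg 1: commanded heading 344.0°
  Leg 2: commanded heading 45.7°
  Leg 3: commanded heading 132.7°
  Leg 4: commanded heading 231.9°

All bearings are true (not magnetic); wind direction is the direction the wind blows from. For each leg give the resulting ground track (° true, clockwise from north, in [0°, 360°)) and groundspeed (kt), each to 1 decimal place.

Leg 1: track=351.8°, groundspeed=181.6 kt
Leg 2: track=41.6°, groundspeed=187.1 kt
Leg 3: track=118.4°, groundspeed=144.4 kt
Leg 4: track=240.2°, groundspeed=119.3 kt

Leg 1: heading 344.0°; drift +7.8° → track 351.8°, groundspeed 181.6 kt
Leg 2: heading 45.7°; drift -4.1° → track 41.6°, groundspeed 187.1 kt
Leg 3: heading 132.7°; drift -14.3° → track 118.4°, groundspeed 144.4 kt
Leg 4: heading 231.9°; drift +8.3° → track 240.2°, groundspeed 119.3 kt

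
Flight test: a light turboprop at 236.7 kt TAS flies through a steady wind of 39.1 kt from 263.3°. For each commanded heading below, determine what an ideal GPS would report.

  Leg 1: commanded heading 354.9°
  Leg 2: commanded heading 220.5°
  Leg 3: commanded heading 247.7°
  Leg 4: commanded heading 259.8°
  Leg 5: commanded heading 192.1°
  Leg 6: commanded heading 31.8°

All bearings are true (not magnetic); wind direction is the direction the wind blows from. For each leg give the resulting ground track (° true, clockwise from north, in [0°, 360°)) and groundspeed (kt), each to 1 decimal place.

Leg 1: heading 354.9°; drift +9.3° → track 4.2°, groundspeed 241.0 kt
Leg 2: heading 220.5°; drift -7.3° → track 213.2°, groundspeed 209.7 kt
Leg 3: heading 247.7°; drift -3.0° → track 244.7°, groundspeed 199.3 kt
Leg 4: heading 259.8°; drift -0.7° → track 259.1°, groundspeed 197.7 kt
Leg 5: heading 192.1°; drift -9.4° → track 182.7°, groundspeed 227.1 kt
Leg 6: heading 31.8°; drift +6.7° → track 38.5°, groundspeed 262.8 kt

Leg 1: track=4.2°, groundspeed=241.0 kt
Leg 2: track=213.2°, groundspeed=209.7 kt
Leg 3: track=244.7°, groundspeed=199.3 kt
Leg 4: track=259.1°, groundspeed=197.7 kt
Leg 5: track=182.7°, groundspeed=227.1 kt
Leg 6: track=38.5°, groundspeed=262.8 kt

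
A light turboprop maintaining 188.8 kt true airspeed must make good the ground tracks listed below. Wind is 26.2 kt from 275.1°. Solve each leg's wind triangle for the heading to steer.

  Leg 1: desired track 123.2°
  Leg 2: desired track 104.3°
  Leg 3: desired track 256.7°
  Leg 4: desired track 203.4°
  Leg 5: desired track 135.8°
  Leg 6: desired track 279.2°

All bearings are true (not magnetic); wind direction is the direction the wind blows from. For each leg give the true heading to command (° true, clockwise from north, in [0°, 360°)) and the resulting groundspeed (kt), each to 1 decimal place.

Leg 1: desired track 123.2°; wind correction +3.7° → command heading 126.9°, groundspeed 211.5 kt
Leg 2: desired track 104.3°; wind correction +1.3° → command heading 105.6°, groundspeed 214.6 kt
Leg 3: desired track 256.7°; wind correction +2.5° → command heading 259.2°, groundspeed 163.8 kt
Leg 4: desired track 203.4°; wind correction +7.6° → command heading 211.0°, groundspeed 178.9 kt
Leg 5: desired track 135.8°; wind correction +5.2° → command heading 141.0°, groundspeed 207.9 kt
Leg 6: desired track 279.2°; wind correction -0.6° → command heading 278.6°, groundspeed 162.7 kt

Leg 1: heading=126.9°, groundspeed=211.5 kt
Leg 2: heading=105.6°, groundspeed=214.6 kt
Leg 3: heading=259.2°, groundspeed=163.8 kt
Leg 4: heading=211.0°, groundspeed=178.9 kt
Leg 5: heading=141.0°, groundspeed=207.9 kt
Leg 6: heading=278.6°, groundspeed=162.7 kt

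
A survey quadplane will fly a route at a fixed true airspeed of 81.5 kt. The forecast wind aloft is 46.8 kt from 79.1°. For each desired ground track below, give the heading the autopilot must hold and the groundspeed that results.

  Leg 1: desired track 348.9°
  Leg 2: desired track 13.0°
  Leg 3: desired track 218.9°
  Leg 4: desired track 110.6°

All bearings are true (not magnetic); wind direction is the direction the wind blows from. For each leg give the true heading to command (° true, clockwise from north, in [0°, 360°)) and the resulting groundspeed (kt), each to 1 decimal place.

Leg 1: heading=23.9°, groundspeed=66.9 kt
Leg 2: heading=44.7°, groundspeed=50.4 kt
Leg 3: heading=197.1°, groundspeed=111.4 kt
Leg 4: heading=93.1°, groundspeed=37.8 kt

Leg 1: desired track 348.9°; wind correction +35.0° → command heading 23.9°, groundspeed 66.9 kt
Leg 2: desired track 13.0°; wind correction +31.7° → command heading 44.7°, groundspeed 50.4 kt
Leg 3: desired track 218.9°; wind correction -21.8° → command heading 197.1°, groundspeed 111.4 kt
Leg 4: desired track 110.6°; wind correction -17.5° → command heading 93.1°, groundspeed 37.8 kt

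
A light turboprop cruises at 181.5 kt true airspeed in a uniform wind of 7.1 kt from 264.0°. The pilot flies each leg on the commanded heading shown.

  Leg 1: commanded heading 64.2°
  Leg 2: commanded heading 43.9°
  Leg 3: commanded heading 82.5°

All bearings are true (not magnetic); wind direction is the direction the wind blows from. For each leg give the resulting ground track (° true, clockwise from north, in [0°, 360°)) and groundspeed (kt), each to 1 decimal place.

Leg 1: heading 64.2°; drift +0.7° → track 64.9°, groundspeed 188.2 kt
Leg 2: heading 43.9°; drift +1.4° → track 45.3°, groundspeed 187.0 kt
Leg 3: heading 82.5°; drift +0.1° → track 82.6°, groundspeed 188.6 kt

Leg 1: track=64.9°, groundspeed=188.2 kt
Leg 2: track=45.3°, groundspeed=187.0 kt
Leg 3: track=82.6°, groundspeed=188.6 kt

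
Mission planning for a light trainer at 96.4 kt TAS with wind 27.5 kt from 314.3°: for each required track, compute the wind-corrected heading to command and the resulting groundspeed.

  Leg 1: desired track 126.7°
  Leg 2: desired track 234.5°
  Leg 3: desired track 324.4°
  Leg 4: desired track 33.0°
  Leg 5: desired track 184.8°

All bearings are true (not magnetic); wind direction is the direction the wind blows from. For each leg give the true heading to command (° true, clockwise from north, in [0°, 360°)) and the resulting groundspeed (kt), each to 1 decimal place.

Leg 1: desired track 126.7°; wind correction -2.2° → command heading 124.5°, groundspeed 123.6 kt
Leg 2: desired track 234.5°; wind correction +16.3° → command heading 250.8°, groundspeed 87.7 kt
Leg 3: desired track 324.4°; wind correction -2.9° → command heading 321.5°, groundspeed 69.2 kt
Leg 4: desired track 33.0°; wind correction -16.2° → command heading 16.8°, groundspeed 87.2 kt
Leg 5: desired track 184.8°; wind correction +12.7° → command heading 197.5°, groundspeed 111.5 kt

Leg 1: heading=124.5°, groundspeed=123.6 kt
Leg 2: heading=250.8°, groundspeed=87.7 kt
Leg 3: heading=321.5°, groundspeed=69.2 kt
Leg 4: heading=16.8°, groundspeed=87.2 kt
Leg 5: heading=197.5°, groundspeed=111.5 kt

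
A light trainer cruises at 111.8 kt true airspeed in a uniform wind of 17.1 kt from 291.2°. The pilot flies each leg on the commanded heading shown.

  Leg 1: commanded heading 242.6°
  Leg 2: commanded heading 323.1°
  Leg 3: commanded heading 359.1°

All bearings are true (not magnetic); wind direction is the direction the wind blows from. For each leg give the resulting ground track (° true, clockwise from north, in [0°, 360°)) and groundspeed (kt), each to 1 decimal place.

Leg 1: heading 242.6°; drift -7.3° → track 235.3°, groundspeed 101.3 kt
Leg 2: heading 323.1°; drift +5.3° → track 328.4°, groundspeed 97.7 kt
Leg 3: heading 359.1°; drift +8.6° → track 7.7°, groundspeed 106.6 kt

Leg 1: track=235.3°, groundspeed=101.3 kt
Leg 2: track=328.4°, groundspeed=97.7 kt
Leg 3: track=7.7°, groundspeed=106.6 kt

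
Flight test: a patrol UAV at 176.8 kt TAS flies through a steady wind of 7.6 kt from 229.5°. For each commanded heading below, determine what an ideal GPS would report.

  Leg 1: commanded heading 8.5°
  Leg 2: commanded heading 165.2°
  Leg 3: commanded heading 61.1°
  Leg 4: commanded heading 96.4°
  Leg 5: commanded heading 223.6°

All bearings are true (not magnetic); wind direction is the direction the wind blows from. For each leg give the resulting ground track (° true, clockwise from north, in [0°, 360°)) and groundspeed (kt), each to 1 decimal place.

Leg 1: track=10.1°, groundspeed=182.6 kt
Leg 2: track=162.9°, groundspeed=173.6 kt
Leg 3: track=60.6°, groundspeed=184.3 kt
Leg 4: track=94.7°, groundspeed=182.1 kt
Leg 5: track=223.3°, groundspeed=169.2 kt

Leg 1: heading 8.5°; drift +1.6° → track 10.1°, groundspeed 182.6 kt
Leg 2: heading 165.2°; drift -2.3° → track 162.9°, groundspeed 173.6 kt
Leg 3: heading 61.1°; drift -0.5° → track 60.6°, groundspeed 184.3 kt
Leg 4: heading 96.4°; drift -1.7° → track 94.7°, groundspeed 182.1 kt
Leg 5: heading 223.6°; drift -0.3° → track 223.3°, groundspeed 169.2 kt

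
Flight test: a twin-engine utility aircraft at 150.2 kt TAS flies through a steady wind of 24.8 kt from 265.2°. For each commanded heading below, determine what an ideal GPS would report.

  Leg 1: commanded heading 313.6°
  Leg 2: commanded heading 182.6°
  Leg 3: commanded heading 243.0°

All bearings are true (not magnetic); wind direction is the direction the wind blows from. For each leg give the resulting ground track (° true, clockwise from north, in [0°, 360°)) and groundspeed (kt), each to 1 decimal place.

Leg 1: heading 313.6°; drift +7.9° → track 321.5°, groundspeed 135.0 kt
Leg 2: heading 182.6°; drift -9.5° → track 173.1°, groundspeed 149.0 kt
Leg 3: heading 243.0°; drift -4.2° → track 238.8°, groundspeed 127.6 kt

Leg 1: track=321.5°, groundspeed=135.0 kt
Leg 2: track=173.1°, groundspeed=149.0 kt
Leg 3: track=238.8°, groundspeed=127.6 kt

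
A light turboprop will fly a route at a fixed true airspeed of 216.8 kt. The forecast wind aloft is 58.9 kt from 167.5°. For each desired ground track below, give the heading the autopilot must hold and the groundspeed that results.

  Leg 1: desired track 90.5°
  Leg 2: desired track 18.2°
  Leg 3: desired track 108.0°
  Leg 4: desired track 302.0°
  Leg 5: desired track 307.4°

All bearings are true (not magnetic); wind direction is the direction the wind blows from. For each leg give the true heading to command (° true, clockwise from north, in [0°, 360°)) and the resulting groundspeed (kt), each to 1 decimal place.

Leg 1: heading=105.9°, groundspeed=195.8 kt
Leg 2: heading=26.2°, groundspeed=265.3 kt
Leg 3: heading=121.5°, groundspeed=180.9 kt
Leg 4: heading=290.8°, groundspeed=254.0 kt
Leg 5: heading=297.3°, groundspeed=258.5 kt

Leg 1: desired track 90.5°; wind correction +15.4° → command heading 105.9°, groundspeed 195.8 kt
Leg 2: desired track 18.2°; wind correction +8.0° → command heading 26.2°, groundspeed 265.3 kt
Leg 3: desired track 108.0°; wind correction +13.5° → command heading 121.5°, groundspeed 180.9 kt
Leg 4: desired track 302.0°; wind correction -11.2° → command heading 290.8°, groundspeed 254.0 kt
Leg 5: desired track 307.4°; wind correction -10.1° → command heading 297.3°, groundspeed 258.5 kt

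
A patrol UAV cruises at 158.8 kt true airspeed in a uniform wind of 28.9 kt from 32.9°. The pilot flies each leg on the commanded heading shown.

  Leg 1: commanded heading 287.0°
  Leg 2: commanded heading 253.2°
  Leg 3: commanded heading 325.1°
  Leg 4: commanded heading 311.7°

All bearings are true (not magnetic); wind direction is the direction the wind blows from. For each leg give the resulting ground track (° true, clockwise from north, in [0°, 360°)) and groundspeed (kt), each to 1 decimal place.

Leg 1: track=277.5°, groundspeed=169.0 kt
Leg 2: track=247.3°, groundspeed=181.8 kt
Leg 3: track=314.8°, groundspeed=150.3 kt
Leg 4: track=301.2°, groundspeed=157.0 kt

Leg 1: heading 287.0°; drift -9.5° → track 277.5°, groundspeed 169.0 kt
Leg 2: heading 253.2°; drift -5.9° → track 247.3°, groundspeed 181.8 kt
Leg 3: heading 325.1°; drift -10.3° → track 314.8°, groundspeed 150.3 kt
Leg 4: heading 311.7°; drift -10.5° → track 301.2°, groundspeed 157.0 kt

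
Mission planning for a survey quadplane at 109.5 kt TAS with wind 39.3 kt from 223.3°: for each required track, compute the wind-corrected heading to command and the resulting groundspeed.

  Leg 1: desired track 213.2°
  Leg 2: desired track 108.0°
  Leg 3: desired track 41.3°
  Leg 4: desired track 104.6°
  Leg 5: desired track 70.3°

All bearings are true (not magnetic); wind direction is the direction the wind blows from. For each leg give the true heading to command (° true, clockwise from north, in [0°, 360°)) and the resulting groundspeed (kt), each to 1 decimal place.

Leg 1: heading=216.8°, groundspeed=70.6 kt
Leg 2: heading=126.9°, groundspeed=120.4 kt
Leg 3: heading=40.6°, groundspeed=148.8 kt
Leg 4: heading=122.9°, groundspeed=122.8 kt
Leg 5: heading=79.7°, groundspeed=143.1 kt

Leg 1: desired track 213.2°; wind correction +3.6° → command heading 216.8°, groundspeed 70.6 kt
Leg 2: desired track 108.0°; wind correction +18.9° → command heading 126.9°, groundspeed 120.4 kt
Leg 3: desired track 41.3°; wind correction -0.7° → command heading 40.6°, groundspeed 148.8 kt
Leg 4: desired track 104.6°; wind correction +18.3° → command heading 122.9°, groundspeed 122.8 kt
Leg 5: desired track 70.3°; wind correction +9.4° → command heading 79.7°, groundspeed 143.1 kt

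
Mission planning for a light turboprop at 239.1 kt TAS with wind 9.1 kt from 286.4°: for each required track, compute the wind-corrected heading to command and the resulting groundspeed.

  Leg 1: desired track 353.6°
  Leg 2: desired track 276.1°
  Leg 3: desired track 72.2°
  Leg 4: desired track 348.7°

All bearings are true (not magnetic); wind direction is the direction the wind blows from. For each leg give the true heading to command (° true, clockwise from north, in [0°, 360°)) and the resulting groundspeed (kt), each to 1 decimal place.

Leg 1: heading=351.6°, groundspeed=235.4 kt
Leg 2: heading=276.5°, groundspeed=230.1 kt
Leg 3: heading=71.0°, groundspeed=246.6 kt
Leg 4: heading=346.8°, groundspeed=234.7 kt

Leg 1: desired track 353.6°; wind correction -2.0° → command heading 351.6°, groundspeed 235.4 kt
Leg 2: desired track 276.1°; wind correction +0.4° → command heading 276.5°, groundspeed 230.1 kt
Leg 3: desired track 72.2°; wind correction -1.2° → command heading 71.0°, groundspeed 246.6 kt
Leg 4: desired track 348.7°; wind correction -1.9° → command heading 346.8°, groundspeed 234.7 kt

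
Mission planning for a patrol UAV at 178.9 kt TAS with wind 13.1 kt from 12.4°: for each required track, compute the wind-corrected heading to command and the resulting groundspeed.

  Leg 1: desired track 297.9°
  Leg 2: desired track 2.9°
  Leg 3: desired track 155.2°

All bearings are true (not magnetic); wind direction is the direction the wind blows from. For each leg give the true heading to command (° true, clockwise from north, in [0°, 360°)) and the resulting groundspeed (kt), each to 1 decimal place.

Leg 1: desired track 297.9°; wind correction +4.0° → command heading 301.9°, groundspeed 175.0 kt
Leg 2: desired track 2.9°; wind correction +0.7° → command heading 3.6°, groundspeed 166.0 kt
Leg 3: desired track 155.2°; wind correction -2.5° → command heading 152.7°, groundspeed 189.2 kt

Leg 1: heading=301.9°, groundspeed=175.0 kt
Leg 2: heading=3.6°, groundspeed=166.0 kt
Leg 3: heading=152.7°, groundspeed=189.2 kt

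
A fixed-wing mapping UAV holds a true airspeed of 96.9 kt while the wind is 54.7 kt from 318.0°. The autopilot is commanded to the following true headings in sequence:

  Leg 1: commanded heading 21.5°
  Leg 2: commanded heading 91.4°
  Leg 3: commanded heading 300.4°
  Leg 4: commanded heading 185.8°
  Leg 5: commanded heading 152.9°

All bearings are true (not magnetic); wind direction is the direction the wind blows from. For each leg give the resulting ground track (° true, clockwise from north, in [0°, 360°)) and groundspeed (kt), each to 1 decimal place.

Leg 1: heading 21.5°; drift +34.0° → track 55.5°, groundspeed 87.5 kt
Leg 2: heading 91.4°; drift +16.5° → track 107.9°, groundspeed 140.2 kt
Leg 3: heading 300.4°; drift -20.3° → track 280.1°, groundspeed 47.7 kt
Leg 4: heading 185.8°; drift -16.9° → track 168.9°, groundspeed 139.7 kt
Leg 5: heading 152.9°; drift -5.4° → track 147.5°, groundspeed 150.4 kt

Leg 1: track=55.5°, groundspeed=87.5 kt
Leg 2: track=107.9°, groundspeed=140.2 kt
Leg 3: track=280.1°, groundspeed=47.7 kt
Leg 4: track=168.9°, groundspeed=139.7 kt
Leg 5: track=147.5°, groundspeed=150.4 kt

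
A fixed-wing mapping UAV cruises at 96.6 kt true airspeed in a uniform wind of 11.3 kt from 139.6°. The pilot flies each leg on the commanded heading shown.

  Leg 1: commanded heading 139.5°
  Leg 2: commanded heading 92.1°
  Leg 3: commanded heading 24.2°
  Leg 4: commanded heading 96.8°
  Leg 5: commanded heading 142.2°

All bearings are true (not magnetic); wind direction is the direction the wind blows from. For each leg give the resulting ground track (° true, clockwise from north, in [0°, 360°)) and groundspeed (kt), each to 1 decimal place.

Leg 1: track=139.5°, groundspeed=85.3 kt
Leg 2: track=86.8°, groundspeed=89.4 kt
Leg 3: track=18.5°, groundspeed=102.0 kt
Leg 4: track=91.8°, groundspeed=88.6 kt
Leg 5: track=142.5°, groundspeed=85.3 kt

Leg 1: heading 139.5°; drift +0.0° → track 139.5°, groundspeed 85.3 kt
Leg 2: heading 92.1°; drift -5.3° → track 86.8°, groundspeed 89.4 kt
Leg 3: heading 24.2°; drift -5.7° → track 18.5°, groundspeed 102.0 kt
Leg 4: heading 96.8°; drift -5.0° → track 91.8°, groundspeed 88.6 kt
Leg 5: heading 142.2°; drift +0.3° → track 142.5°, groundspeed 85.3 kt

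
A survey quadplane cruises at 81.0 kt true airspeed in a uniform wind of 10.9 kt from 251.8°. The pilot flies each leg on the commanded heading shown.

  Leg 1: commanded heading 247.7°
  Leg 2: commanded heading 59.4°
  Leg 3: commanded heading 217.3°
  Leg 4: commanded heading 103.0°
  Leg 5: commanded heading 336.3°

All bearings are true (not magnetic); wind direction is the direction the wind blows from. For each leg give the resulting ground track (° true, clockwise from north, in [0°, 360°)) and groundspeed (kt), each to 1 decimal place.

Leg 1: track=247.1°, groundspeed=70.1 kt
Leg 2: track=60.9°, groundspeed=91.7 kt
Leg 3: track=212.4°, groundspeed=72.3 kt
Leg 4: track=99.4°, groundspeed=90.5 kt
Leg 5: track=344.0°, groundspeed=80.7 kt

Leg 1: heading 247.7°; drift -0.6° → track 247.1°, groundspeed 70.1 kt
Leg 2: heading 59.4°; drift +1.5° → track 60.9°, groundspeed 91.7 kt
Leg 3: heading 217.3°; drift -4.9° → track 212.4°, groundspeed 72.3 kt
Leg 4: heading 103.0°; drift -3.6° → track 99.4°, groundspeed 90.5 kt
Leg 5: heading 336.3°; drift +7.7° → track 344.0°, groundspeed 80.7 kt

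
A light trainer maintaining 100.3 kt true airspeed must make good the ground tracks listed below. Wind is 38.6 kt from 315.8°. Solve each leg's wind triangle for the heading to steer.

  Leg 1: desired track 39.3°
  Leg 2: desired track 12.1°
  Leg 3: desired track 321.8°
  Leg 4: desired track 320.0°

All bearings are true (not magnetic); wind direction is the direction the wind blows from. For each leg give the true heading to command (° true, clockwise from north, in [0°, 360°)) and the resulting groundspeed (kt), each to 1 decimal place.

Leg 1: heading=16.8°, groundspeed=88.3 kt
Leg 2: heading=353.4°, groundspeed=73.6 kt
Leg 3: heading=319.5°, groundspeed=61.8 kt
Leg 4: heading=318.4°, groundspeed=61.8 kt

Leg 1: desired track 39.3°; wind correction -22.5° → command heading 16.8°, groundspeed 88.3 kt
Leg 2: desired track 12.1°; wind correction -18.7° → command heading 353.4°, groundspeed 73.6 kt
Leg 3: desired track 321.8°; wind correction -2.3° → command heading 319.5°, groundspeed 61.8 kt
Leg 4: desired track 320.0°; wind correction -1.6° → command heading 318.4°, groundspeed 61.8 kt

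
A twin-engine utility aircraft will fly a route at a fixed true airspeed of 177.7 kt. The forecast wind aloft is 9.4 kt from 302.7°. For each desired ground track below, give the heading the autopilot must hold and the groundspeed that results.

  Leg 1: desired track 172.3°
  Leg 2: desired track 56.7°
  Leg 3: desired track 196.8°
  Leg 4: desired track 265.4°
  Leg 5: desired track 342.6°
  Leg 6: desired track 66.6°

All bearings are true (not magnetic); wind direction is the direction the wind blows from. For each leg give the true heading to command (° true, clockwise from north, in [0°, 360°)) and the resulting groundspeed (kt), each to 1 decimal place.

Leg 1: desired track 172.3°; wind correction +2.3° → command heading 174.6°, groundspeed 183.6 kt
Leg 2: desired track 56.7°; wind correction -2.8° → command heading 53.9°, groundspeed 181.3 kt
Leg 3: desired track 196.8°; wind correction +2.9° → command heading 199.7°, groundspeed 180.0 kt
Leg 4: desired track 265.4°; wind correction +1.8° → command heading 267.2°, groundspeed 170.1 kt
Leg 5: desired track 342.6°; wind correction -1.9° → command heading 340.7°, groundspeed 170.4 kt
Leg 6: desired track 66.6°; wind correction -2.5° → command heading 64.1°, groundspeed 182.8 kt

Leg 1: heading=174.6°, groundspeed=183.6 kt
Leg 2: heading=53.9°, groundspeed=181.3 kt
Leg 3: heading=199.7°, groundspeed=180.0 kt
Leg 4: heading=267.2°, groundspeed=170.1 kt
Leg 5: heading=340.7°, groundspeed=170.4 kt
Leg 6: heading=64.1°, groundspeed=182.8 kt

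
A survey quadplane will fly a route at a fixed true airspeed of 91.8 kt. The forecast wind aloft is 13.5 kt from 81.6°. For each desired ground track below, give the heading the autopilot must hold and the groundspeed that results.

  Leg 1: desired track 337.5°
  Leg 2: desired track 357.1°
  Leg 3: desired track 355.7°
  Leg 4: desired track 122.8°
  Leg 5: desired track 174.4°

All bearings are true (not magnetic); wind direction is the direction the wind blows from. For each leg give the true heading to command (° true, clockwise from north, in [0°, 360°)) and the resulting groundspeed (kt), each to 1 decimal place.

Leg 1: desired track 337.5°; wind correction +8.2° → command heading 345.7°, groundspeed 94.2 kt
Leg 2: desired track 357.1°; wind correction +8.4° → command heading 5.5°, groundspeed 89.5 kt
Leg 3: desired track 355.7°; wind correction +8.4° → command heading 4.1°, groundspeed 89.8 kt
Leg 4: desired track 122.8°; wind correction -5.6° → command heading 117.2°, groundspeed 81.2 kt
Leg 5: desired track 174.4°; wind correction -8.4° → command heading 166.0°, groundspeed 91.5 kt

Leg 1: heading=345.7°, groundspeed=94.2 kt
Leg 2: heading=5.5°, groundspeed=89.5 kt
Leg 3: heading=4.1°, groundspeed=89.8 kt
Leg 4: heading=117.2°, groundspeed=81.2 kt
Leg 5: heading=166.0°, groundspeed=91.5 kt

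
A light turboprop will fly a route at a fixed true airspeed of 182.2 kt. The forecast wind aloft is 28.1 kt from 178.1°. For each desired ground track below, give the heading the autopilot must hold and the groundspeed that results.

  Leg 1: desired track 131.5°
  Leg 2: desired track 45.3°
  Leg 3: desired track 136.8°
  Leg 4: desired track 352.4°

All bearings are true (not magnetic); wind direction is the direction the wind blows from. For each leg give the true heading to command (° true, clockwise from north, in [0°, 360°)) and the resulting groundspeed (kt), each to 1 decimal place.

Leg 1: heading=137.9°, groundspeed=161.7 kt
Leg 2: heading=51.8°, groundspeed=200.1 kt
Leg 3: heading=142.6°, groundspeed=160.1 kt
Leg 4: heading=351.5°, groundspeed=210.1 kt

Leg 1: desired track 131.5°; wind correction +6.4° → command heading 137.9°, groundspeed 161.7 kt
Leg 2: desired track 45.3°; wind correction +6.5° → command heading 51.8°, groundspeed 200.1 kt
Leg 3: desired track 136.8°; wind correction +5.8° → command heading 142.6°, groundspeed 160.1 kt
Leg 4: desired track 352.4°; wind correction -0.9° → command heading 351.5°, groundspeed 210.1 kt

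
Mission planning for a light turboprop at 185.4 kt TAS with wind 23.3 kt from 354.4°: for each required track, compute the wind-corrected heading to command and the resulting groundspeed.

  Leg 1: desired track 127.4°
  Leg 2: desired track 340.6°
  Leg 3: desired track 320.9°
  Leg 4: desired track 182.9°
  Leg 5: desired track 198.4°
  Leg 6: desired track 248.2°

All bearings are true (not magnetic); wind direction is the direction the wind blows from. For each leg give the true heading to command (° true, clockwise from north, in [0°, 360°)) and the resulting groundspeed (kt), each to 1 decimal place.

Leg 1: heading=122.1°, groundspeed=200.5 kt
Leg 2: heading=342.3°, groundspeed=162.7 kt
Leg 3: heading=324.9°, groundspeed=165.5 kt
Leg 4: heading=184.0°, groundspeed=208.4 kt
Leg 5: heading=201.3°, groundspeed=206.4 kt
Leg 6: heading=255.1°, groundspeed=190.5 kt

Leg 1: desired track 127.4°; wind correction -5.3° → command heading 122.1°, groundspeed 200.5 kt
Leg 2: desired track 340.6°; wind correction +1.7° → command heading 342.3°, groundspeed 162.7 kt
Leg 3: desired track 320.9°; wind correction +4.0° → command heading 324.9°, groundspeed 165.5 kt
Leg 4: desired track 182.9°; wind correction +1.1° → command heading 184.0°, groundspeed 208.4 kt
Leg 5: desired track 198.4°; wind correction +2.9° → command heading 201.3°, groundspeed 206.4 kt
Leg 6: desired track 248.2°; wind correction +6.9° → command heading 255.1°, groundspeed 190.5 kt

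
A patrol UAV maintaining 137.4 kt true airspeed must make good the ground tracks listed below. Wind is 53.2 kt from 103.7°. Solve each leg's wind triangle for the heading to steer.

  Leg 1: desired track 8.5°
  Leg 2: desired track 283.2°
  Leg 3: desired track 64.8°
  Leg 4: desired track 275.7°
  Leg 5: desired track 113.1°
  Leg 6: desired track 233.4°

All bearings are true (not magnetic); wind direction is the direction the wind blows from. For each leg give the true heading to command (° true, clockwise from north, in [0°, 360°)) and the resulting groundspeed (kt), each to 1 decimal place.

Leg 1: desired track 8.5°; wind correction +22.7° → command heading 31.2°, groundspeed 131.6 kt
Leg 2: desired track 283.2°; wind correction -0.2° → command heading 283.0°, groundspeed 190.6 kt
Leg 3: desired track 64.8°; wind correction +14.1° → command heading 78.9°, groundspeed 91.9 kt
Leg 4: desired track 275.7°; wind correction -3.1° → command heading 272.6°, groundspeed 189.9 kt
Leg 5: desired track 113.1°; wind correction -3.6° → command heading 109.5°, groundspeed 84.6 kt
Leg 6: desired track 233.4°; wind correction -17.3° → command heading 216.1°, groundspeed 165.1 kt

Leg 1: heading=31.2°, groundspeed=131.6 kt
Leg 2: heading=283.0°, groundspeed=190.6 kt
Leg 3: heading=78.9°, groundspeed=91.9 kt
Leg 4: heading=272.6°, groundspeed=189.9 kt
Leg 5: heading=109.5°, groundspeed=84.6 kt
Leg 6: heading=216.1°, groundspeed=165.1 kt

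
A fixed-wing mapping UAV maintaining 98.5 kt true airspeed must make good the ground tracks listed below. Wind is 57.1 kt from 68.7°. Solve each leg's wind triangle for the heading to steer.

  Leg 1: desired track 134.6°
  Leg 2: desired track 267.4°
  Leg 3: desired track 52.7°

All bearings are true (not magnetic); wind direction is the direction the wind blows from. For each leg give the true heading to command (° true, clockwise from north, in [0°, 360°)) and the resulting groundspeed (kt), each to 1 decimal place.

Leg 1: heading=102.7°, groundspeed=60.3 kt
Leg 2: heading=278.1°, groundspeed=150.9 kt
Leg 3: heading=61.9°, groundspeed=42.3 kt

Leg 1: desired track 134.6°; wind correction -31.9° → command heading 102.7°, groundspeed 60.3 kt
Leg 2: desired track 267.4°; wind correction +10.7° → command heading 278.1°, groundspeed 150.9 kt
Leg 3: desired track 52.7°; wind correction +9.2° → command heading 61.9°, groundspeed 42.3 kt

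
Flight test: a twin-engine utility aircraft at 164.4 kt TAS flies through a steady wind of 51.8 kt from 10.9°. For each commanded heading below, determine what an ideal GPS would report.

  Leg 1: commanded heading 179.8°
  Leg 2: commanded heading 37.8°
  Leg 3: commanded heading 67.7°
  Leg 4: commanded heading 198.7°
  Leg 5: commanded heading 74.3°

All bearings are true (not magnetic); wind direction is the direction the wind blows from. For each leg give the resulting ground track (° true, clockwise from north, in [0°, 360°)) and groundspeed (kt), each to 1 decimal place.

Leg 1: heading 179.8°; drift +2.7° → track 182.5°, groundspeed 215.5 kt
Leg 2: heading 37.8°; drift +11.2° → track 49.0°, groundspeed 120.5 kt
Leg 3: heading 67.7°; drift +17.7° → track 85.4°, groundspeed 142.8 kt
Leg 4: heading 198.7°; drift -1.9° → track 196.8°, groundspeed 215.8 kt
Leg 5: heading 74.3°; drift +18.2° → track 92.5°, groundspeed 148.6 kt

Leg 1: track=182.5°, groundspeed=215.5 kt
Leg 2: track=49.0°, groundspeed=120.5 kt
Leg 3: track=85.4°, groundspeed=142.8 kt
Leg 4: track=196.8°, groundspeed=215.8 kt
Leg 5: track=92.5°, groundspeed=148.6 kt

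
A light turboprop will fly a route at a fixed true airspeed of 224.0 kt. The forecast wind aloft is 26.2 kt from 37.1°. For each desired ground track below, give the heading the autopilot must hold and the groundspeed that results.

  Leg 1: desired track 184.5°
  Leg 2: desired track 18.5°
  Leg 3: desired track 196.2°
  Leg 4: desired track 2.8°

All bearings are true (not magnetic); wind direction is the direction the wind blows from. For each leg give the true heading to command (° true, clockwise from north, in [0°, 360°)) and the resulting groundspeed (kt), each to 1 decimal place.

Leg 1: desired track 184.5°; wind correction -3.6° → command heading 180.9°, groundspeed 245.6 kt
Leg 2: desired track 18.5°; wind correction +2.1° → command heading 20.6°, groundspeed 199.0 kt
Leg 3: desired track 196.2°; wind correction -2.4° → command heading 193.8°, groundspeed 248.3 kt
Leg 4: desired track 2.8°; wind correction +3.8° → command heading 6.6°, groundspeed 201.9 kt

Leg 1: heading=180.9°, groundspeed=245.6 kt
Leg 2: heading=20.6°, groundspeed=199.0 kt
Leg 3: heading=193.8°, groundspeed=248.3 kt
Leg 4: heading=6.6°, groundspeed=201.9 kt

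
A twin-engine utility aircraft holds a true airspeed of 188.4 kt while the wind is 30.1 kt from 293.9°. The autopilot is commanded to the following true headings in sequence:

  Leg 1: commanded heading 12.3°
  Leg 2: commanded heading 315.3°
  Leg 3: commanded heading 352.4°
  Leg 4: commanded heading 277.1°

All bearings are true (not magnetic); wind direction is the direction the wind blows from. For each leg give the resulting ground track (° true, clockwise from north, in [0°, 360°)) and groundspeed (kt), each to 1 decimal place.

Leg 1: heading 12.3°; drift +9.2° → track 21.5°, groundspeed 184.7 kt
Leg 2: heading 315.3°; drift +3.9° → track 319.2°, groundspeed 160.8 kt
Leg 3: heading 352.4°; drift +8.5° → track 0.9°, groundspeed 174.6 kt
Leg 4: heading 277.1°; drift -3.1° → track 274.0°, groundspeed 159.8 kt

Leg 1: track=21.5°, groundspeed=184.7 kt
Leg 2: track=319.2°, groundspeed=160.8 kt
Leg 3: track=0.9°, groundspeed=174.6 kt
Leg 4: track=274.0°, groundspeed=159.8 kt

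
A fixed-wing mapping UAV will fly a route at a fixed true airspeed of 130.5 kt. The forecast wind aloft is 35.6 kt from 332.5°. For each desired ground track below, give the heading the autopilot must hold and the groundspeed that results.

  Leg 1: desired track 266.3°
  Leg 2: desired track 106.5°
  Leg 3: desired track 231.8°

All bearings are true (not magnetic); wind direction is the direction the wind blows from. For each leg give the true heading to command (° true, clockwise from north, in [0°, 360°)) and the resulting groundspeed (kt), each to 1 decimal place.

Leg 1: heading=280.8°, groundspeed=112.0 kt
Leg 2: heading=95.2°, groundspeed=152.7 kt
Leg 3: heading=247.3°, groundspeed=132.3 kt

Leg 1: desired track 266.3°; wind correction +14.5° → command heading 280.8°, groundspeed 112.0 kt
Leg 2: desired track 106.5°; wind correction -11.3° → command heading 95.2°, groundspeed 152.7 kt
Leg 3: desired track 231.8°; wind correction +15.5° → command heading 247.3°, groundspeed 132.3 kt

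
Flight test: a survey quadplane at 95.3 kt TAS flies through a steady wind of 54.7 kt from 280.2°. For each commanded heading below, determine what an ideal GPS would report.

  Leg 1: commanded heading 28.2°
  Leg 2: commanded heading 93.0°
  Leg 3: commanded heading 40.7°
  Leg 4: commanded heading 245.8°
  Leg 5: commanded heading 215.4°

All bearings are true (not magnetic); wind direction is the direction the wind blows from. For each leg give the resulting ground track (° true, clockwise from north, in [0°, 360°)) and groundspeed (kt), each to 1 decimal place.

Leg 1: track=53.1°, groundspeed=123.7 kt
Leg 2: track=95.6°, groundspeed=149.7 kt
Leg 3: track=61.7°, groundspeed=131.8 kt
Leg 4: track=214.2°, groundspeed=58.9 kt
Leg 5: track=180.9°, groundspeed=87.4 kt

Leg 1: heading 28.2°; drift +24.9° → track 53.1°, groundspeed 123.7 kt
Leg 2: heading 93.0°; drift +2.6° → track 95.6°, groundspeed 149.7 kt
Leg 3: heading 40.7°; drift +21.0° → track 61.7°, groundspeed 131.8 kt
Leg 4: heading 245.8°; drift -31.6° → track 214.2°, groundspeed 58.9 kt
Leg 5: heading 215.4°; drift -34.5° → track 180.9°, groundspeed 87.4 kt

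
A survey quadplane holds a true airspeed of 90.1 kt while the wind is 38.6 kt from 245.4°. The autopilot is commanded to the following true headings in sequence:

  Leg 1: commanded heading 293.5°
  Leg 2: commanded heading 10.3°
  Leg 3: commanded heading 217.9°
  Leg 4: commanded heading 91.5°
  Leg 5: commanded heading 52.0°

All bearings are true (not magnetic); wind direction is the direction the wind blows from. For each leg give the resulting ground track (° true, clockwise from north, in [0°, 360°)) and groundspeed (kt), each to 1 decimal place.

Leg 1: track=317.6°, groundspeed=70.4 kt
Leg 2: track=26.1°, groundspeed=116.6 kt
Leg 3: track=200.2°, groundspeed=58.6 kt
Leg 4: track=83.7°, groundspeed=125.9 kt
Leg 5: track=56.0°, groundspeed=128.0 kt

Leg 1: heading 293.5°; drift +24.1° → track 317.6°, groundspeed 70.4 kt
Leg 2: heading 10.3°; drift +15.8° → track 26.1°, groundspeed 116.6 kt
Leg 3: heading 217.9°; drift -17.7° → track 200.2°, groundspeed 58.6 kt
Leg 4: heading 91.5°; drift -7.8° → track 83.7°, groundspeed 125.9 kt
Leg 5: heading 52.0°; drift +4.0° → track 56.0°, groundspeed 128.0 kt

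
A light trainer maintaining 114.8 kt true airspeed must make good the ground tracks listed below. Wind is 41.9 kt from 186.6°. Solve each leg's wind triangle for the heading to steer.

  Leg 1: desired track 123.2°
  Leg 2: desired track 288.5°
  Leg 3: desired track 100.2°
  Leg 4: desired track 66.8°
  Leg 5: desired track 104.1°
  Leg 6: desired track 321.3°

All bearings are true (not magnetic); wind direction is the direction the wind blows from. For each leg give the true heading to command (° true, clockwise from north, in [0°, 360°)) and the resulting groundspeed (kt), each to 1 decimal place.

Leg 1: heading=142.2°, groundspeed=89.8 kt
Leg 2: heading=267.6°, groundspeed=115.9 kt
Leg 3: heading=121.6°, groundspeed=104.3 kt
Leg 4: heading=85.3°, groundspeed=129.7 kt
Leg 5: heading=125.3°, groundspeed=101.6 kt
Leg 6: heading=306.3°, groundspeed=140.3 kt

Leg 1: desired track 123.2°; wind correction +19.0° → command heading 142.2°, groundspeed 89.8 kt
Leg 2: desired track 288.5°; wind correction -20.9° → command heading 267.6°, groundspeed 115.9 kt
Leg 3: desired track 100.2°; wind correction +21.4° → command heading 121.6°, groundspeed 104.3 kt
Leg 4: desired track 66.8°; wind correction +18.5° → command heading 85.3°, groundspeed 129.7 kt
Leg 5: desired track 104.1°; wind correction +21.2° → command heading 125.3°, groundspeed 101.6 kt
Leg 6: desired track 321.3°; wind correction -15.0° → command heading 306.3°, groundspeed 140.3 kt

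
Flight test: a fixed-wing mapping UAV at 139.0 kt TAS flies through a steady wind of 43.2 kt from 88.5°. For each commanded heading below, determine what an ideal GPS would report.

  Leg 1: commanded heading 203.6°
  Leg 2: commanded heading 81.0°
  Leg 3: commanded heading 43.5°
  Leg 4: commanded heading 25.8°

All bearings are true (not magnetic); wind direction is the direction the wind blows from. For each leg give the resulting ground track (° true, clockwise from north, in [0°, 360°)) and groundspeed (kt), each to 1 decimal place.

Leg 1: heading 203.6°; drift +14.0° → track 217.6°, groundspeed 162.1 kt
Leg 2: heading 81.0°; drift -3.4° → track 77.6°, groundspeed 96.3 kt
Leg 3: heading 43.5°; drift -15.7° → track 27.8°, groundspeed 112.7 kt
Leg 4: heading 25.8°; drift -17.9° → track 7.9°, groundspeed 125.2 kt

Leg 1: track=217.6°, groundspeed=162.1 kt
Leg 2: track=77.6°, groundspeed=96.3 kt
Leg 3: track=27.8°, groundspeed=112.7 kt
Leg 4: track=7.9°, groundspeed=125.2 kt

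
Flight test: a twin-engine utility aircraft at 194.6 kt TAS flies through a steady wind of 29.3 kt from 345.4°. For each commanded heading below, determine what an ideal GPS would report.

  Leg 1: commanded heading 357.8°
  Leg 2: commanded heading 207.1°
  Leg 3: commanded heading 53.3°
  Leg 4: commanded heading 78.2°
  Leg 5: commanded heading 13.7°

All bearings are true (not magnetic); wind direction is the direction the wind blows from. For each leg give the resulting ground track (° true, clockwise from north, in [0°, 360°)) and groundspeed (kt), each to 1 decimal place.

Leg 1: track=0.0°, groundspeed=166.1 kt
Leg 2: track=202.0°, groundspeed=217.4 kt
Leg 3: track=61.7°, groundspeed=185.6 kt
Leg 4: track=86.7°, groundspeed=198.2 kt
Leg 5: track=18.4°, groundspeed=169.4 kt

Leg 1: heading 357.8°; drift +2.2° → track 0.0°, groundspeed 166.1 kt
Leg 2: heading 207.1°; drift -5.1° → track 202.0°, groundspeed 217.4 kt
Leg 3: heading 53.3°; drift +8.4° → track 61.7°, groundspeed 185.6 kt
Leg 4: heading 78.2°; drift +8.5° → track 86.7°, groundspeed 198.2 kt
Leg 5: heading 13.7°; drift +4.7° → track 18.4°, groundspeed 169.4 kt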